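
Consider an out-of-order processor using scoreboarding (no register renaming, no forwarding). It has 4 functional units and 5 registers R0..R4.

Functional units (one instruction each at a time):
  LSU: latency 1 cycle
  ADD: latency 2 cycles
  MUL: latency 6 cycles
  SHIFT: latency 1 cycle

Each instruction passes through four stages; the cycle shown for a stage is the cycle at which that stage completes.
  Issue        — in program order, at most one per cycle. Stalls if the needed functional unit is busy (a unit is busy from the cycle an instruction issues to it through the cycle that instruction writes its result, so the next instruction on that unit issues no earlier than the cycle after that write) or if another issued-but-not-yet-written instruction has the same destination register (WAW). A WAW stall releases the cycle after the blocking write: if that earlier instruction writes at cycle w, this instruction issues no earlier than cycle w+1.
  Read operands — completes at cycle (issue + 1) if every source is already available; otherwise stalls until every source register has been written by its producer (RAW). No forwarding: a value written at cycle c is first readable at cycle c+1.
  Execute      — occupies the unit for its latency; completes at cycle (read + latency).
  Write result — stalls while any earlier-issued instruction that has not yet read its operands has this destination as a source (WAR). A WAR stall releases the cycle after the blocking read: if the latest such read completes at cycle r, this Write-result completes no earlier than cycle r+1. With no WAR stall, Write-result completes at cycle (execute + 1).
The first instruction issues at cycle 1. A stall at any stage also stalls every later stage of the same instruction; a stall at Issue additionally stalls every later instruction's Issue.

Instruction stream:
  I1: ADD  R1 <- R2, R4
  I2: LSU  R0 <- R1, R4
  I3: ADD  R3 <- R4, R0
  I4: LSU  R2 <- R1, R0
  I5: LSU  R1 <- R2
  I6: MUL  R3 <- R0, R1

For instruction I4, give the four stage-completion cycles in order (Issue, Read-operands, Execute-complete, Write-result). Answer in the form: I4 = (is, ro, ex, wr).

I1: IS=1 RO=2 EX=4 WR=5
I2: IS=2 RO=6 EX=7 WR=8  [RAW R1: wait I1 write@5]
I3: IS=6 RO=9 EX=11 WR=12  [struct: ADD busy until I1 writes@5; RAW R0: wait I2 write@8]
I4: IS=9 RO=10 EX=11 WR=12  [struct: LSU busy until I2 writes@8]
I5: IS=13 RO=14 EX=15 WR=16  [struct: LSU busy until I4 writes@12]
I6: IS=14 RO=17 EX=23 WR=24  [RAW R1: wait I5 write@16]

I4 = (9, 10, 11, 12)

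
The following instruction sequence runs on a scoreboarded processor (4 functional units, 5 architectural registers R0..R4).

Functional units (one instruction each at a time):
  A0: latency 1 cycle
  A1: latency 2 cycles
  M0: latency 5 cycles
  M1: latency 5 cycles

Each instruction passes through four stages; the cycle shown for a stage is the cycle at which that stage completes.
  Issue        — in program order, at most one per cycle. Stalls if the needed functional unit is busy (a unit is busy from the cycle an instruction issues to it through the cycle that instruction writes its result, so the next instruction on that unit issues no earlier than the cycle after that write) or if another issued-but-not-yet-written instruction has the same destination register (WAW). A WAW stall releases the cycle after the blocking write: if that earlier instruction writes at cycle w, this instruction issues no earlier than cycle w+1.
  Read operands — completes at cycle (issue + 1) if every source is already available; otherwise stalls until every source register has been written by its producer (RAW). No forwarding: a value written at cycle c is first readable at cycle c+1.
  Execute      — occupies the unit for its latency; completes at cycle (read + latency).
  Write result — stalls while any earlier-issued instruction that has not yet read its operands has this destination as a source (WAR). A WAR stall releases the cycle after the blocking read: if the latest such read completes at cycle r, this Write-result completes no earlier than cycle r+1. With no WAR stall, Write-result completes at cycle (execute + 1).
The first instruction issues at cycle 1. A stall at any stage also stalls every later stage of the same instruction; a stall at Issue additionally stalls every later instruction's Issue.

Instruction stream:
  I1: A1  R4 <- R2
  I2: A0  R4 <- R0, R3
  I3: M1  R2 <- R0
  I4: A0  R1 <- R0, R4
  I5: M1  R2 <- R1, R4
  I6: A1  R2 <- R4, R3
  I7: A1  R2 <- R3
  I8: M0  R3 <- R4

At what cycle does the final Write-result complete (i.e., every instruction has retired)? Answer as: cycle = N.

cycle = 36

t=1  I1 issues→A1
t=2  I1 reads
t=4  I1 exec-done
t=5  I1 writes R4
t=6  I2 issues→A0
t=7  I2 reads · I3 issues→M1
t=8  I2 exec-done · I3 reads
t=9  I2 writes R4
t=10  I4 issues→A0
t=11  I4 reads
t=12  I4 exec-done
t=13  I3 exec-done · I4 writes R1
t=14  I3 writes R2
t=15  I5 issues→M1
t=16  I5 reads
t=21  I5 exec-done
t=22  I5 writes R2
t=23  I6 issues→A1
t=24  I6 reads
t=26  I6 exec-done
t=27  I6 writes R2
t=28  I7 issues→A1
t=29  I7 reads · I8 issues→M0
t=30  I8 reads
t=31  I7 exec-done
t=32  I7 writes R2
t=35  I8 exec-done
t=36  I8 writes R3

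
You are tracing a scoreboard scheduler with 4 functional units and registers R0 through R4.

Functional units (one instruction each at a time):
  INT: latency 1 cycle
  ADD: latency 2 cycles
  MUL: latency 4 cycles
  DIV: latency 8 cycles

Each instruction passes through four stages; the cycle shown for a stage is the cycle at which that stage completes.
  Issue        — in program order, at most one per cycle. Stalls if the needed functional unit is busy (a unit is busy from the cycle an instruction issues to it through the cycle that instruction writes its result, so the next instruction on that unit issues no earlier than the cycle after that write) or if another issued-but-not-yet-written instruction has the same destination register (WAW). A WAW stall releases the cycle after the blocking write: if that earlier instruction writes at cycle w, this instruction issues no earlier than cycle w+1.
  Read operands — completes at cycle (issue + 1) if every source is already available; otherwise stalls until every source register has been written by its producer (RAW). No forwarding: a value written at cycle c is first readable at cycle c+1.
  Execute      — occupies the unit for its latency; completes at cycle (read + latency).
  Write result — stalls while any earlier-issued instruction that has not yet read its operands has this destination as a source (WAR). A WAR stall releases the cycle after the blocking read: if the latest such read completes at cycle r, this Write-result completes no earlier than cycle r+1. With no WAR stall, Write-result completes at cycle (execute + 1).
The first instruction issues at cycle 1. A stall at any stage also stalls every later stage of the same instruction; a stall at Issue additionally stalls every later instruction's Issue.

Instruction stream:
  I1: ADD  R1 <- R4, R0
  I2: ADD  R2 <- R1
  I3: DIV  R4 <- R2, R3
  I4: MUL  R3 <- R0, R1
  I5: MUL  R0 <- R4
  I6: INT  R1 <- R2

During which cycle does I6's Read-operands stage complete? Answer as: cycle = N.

cycle = 17

[I1] 1/2/4/5
[I2] 6/7/9/10  (struct: ADD busy until I1 writes@5)
[I3] 7/11/19/20  (RAW R2: wait I2 write@10)
[I4] 8/9/13/14
[I5] 15/21/25/26  (struct: MUL busy until I4 writes@14; RAW R4: wait I3 write@20)
[I6] 16/17/18/19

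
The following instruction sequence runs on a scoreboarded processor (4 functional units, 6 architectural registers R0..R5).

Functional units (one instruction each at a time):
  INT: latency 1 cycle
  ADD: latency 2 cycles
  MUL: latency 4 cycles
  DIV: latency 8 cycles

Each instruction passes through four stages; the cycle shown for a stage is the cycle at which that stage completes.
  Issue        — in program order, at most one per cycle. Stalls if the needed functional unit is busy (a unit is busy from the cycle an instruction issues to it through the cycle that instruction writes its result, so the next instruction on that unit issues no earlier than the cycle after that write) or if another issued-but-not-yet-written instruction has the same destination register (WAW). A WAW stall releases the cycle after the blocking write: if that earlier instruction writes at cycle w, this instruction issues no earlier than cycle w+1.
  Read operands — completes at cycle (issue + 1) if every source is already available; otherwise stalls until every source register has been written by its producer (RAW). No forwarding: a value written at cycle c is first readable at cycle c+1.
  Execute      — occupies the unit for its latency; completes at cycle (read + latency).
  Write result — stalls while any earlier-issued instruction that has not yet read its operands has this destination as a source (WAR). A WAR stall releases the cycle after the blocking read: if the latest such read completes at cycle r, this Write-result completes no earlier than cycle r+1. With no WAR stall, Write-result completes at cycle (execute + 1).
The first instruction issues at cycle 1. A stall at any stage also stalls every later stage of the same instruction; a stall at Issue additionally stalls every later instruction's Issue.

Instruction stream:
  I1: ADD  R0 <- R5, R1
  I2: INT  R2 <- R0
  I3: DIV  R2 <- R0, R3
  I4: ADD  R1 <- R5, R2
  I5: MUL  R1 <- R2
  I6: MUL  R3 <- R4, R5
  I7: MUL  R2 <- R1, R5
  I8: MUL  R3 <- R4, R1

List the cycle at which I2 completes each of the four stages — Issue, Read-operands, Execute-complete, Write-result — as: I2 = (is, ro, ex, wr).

I2 = (2, 6, 7, 8)

[I1] 1/2/4/5
[I2] 2/6/7/8  (RAW R0: wait I1 write@5)
[I3] 9/10/18/19  (WAW R2: wait I2 write@8)
[I4] 10/20/22/23  (RAW R2: wait I3 write@19)
[I5] 24/25/29/30  (WAW R1: wait I4 write@23)
[I6] 31/32/36/37  (struct: MUL busy until I5 writes@30)
[I7] 38/39/43/44  (struct: MUL busy until I6 writes@37)
[I8] 45/46/50/51  (struct: MUL busy until I7 writes@44)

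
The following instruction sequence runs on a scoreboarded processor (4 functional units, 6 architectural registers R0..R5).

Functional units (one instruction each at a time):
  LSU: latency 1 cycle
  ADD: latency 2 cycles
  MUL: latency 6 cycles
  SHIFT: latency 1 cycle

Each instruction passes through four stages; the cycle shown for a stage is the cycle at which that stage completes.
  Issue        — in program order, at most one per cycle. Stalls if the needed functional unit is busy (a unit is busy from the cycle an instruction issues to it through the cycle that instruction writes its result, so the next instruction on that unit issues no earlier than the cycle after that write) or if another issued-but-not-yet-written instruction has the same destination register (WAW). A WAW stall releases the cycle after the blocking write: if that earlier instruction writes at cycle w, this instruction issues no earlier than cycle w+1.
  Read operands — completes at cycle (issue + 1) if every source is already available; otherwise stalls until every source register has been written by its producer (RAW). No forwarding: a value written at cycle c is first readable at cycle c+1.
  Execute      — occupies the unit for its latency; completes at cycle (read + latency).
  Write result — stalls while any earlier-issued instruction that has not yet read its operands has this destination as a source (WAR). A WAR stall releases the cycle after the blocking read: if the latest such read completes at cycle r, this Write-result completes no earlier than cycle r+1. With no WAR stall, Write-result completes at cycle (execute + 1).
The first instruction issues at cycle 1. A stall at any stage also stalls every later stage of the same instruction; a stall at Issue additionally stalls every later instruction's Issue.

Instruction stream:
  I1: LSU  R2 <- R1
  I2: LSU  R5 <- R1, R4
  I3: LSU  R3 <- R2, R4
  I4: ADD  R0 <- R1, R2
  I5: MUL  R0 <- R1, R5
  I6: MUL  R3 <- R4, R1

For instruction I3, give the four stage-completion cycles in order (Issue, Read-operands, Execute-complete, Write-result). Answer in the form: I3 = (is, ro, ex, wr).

I1 -> (1, 2, 3, 4)
I2 -> (5, 6, 7, 8)  // struct: LSU busy until I1 writes@4
I3 -> (9, 10, 11, 12)  // struct: LSU busy until I2 writes@8
I4 -> (10, 11, 13, 14)
I5 -> (15, 16, 22, 23)  // WAW R0: wait I4 write@14
I6 -> (24, 25, 31, 32)  // struct: MUL busy until I5 writes@23

I3 = (9, 10, 11, 12)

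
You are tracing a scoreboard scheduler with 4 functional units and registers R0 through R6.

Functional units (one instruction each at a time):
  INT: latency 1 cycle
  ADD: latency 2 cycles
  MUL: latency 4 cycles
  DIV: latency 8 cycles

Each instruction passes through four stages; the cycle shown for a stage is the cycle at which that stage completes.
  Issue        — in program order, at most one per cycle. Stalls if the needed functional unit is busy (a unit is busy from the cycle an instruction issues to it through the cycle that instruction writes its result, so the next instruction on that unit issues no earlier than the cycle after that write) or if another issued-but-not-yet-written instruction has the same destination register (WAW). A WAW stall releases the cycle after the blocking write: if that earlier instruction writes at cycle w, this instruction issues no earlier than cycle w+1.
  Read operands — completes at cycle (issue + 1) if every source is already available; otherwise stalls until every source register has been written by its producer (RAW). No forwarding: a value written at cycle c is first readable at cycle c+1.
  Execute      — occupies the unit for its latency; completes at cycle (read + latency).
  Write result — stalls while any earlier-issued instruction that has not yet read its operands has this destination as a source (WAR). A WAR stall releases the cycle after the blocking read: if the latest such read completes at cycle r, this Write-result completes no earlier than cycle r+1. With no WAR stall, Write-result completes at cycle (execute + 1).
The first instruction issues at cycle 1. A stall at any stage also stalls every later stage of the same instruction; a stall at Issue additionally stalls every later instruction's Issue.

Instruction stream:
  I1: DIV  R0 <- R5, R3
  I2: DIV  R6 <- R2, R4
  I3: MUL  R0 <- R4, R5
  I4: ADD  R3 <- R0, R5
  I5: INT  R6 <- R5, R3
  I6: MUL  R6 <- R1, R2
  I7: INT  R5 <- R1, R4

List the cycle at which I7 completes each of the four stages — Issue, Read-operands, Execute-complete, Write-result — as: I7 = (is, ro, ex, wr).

1) issue 1, read 2, done 10, write 11
2) issue 12, read 13, done 21, write 22  <struct: DIV busy until I1 writes@11>
3) issue 13, read 14, done 18, write 19
4) issue 14, read 20, done 22, write 23  <RAW R0: wait I3 write@19>
5) issue 23, read 24, done 25, write 26  <WAW R6: wait I2 write@22>
6) issue 27, read 28, done 32, write 33  <WAW R6: wait I5 write@26>
7) issue 28, read 29, done 30, write 31

I7 = (28, 29, 30, 31)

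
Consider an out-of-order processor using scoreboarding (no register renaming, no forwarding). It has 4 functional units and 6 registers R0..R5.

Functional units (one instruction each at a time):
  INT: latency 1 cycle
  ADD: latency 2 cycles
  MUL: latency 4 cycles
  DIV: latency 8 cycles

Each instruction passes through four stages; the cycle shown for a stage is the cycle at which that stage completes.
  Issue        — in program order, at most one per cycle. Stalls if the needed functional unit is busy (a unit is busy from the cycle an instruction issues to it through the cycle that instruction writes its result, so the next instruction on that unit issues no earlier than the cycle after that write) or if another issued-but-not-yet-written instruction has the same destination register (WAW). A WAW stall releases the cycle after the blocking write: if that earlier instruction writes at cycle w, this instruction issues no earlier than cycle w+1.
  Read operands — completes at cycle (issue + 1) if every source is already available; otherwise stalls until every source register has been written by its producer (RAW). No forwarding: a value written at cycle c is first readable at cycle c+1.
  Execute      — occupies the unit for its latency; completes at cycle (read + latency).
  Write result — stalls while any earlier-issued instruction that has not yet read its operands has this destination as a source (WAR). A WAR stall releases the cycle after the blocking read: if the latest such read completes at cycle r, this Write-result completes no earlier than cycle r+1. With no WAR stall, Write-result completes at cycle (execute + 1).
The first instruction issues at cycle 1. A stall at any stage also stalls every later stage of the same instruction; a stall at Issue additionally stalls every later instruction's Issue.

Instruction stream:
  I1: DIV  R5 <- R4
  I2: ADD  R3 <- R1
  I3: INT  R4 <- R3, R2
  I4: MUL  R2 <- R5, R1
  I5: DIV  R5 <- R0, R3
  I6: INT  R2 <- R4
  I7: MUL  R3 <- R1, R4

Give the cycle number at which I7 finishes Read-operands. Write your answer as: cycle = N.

cycle = 20

  I1 | 1 | 2 | 10 | 11
  I2 | 2 | 3 | 5 | 6
  I3 | 3 | 7 | 8 | 9   RAW R3: wait I2 write@6
  I4 | 4 | 12 | 16 | 17   RAW R5: wait I1 write@11
  I5 | 12 | 13 | 21 | 22   struct: DIV busy until I1 writes@11
  I6 | 18 | 19 | 20 | 21   WAW R2: wait I4 write@17
  I7 | 19 | 20 | 24 | 25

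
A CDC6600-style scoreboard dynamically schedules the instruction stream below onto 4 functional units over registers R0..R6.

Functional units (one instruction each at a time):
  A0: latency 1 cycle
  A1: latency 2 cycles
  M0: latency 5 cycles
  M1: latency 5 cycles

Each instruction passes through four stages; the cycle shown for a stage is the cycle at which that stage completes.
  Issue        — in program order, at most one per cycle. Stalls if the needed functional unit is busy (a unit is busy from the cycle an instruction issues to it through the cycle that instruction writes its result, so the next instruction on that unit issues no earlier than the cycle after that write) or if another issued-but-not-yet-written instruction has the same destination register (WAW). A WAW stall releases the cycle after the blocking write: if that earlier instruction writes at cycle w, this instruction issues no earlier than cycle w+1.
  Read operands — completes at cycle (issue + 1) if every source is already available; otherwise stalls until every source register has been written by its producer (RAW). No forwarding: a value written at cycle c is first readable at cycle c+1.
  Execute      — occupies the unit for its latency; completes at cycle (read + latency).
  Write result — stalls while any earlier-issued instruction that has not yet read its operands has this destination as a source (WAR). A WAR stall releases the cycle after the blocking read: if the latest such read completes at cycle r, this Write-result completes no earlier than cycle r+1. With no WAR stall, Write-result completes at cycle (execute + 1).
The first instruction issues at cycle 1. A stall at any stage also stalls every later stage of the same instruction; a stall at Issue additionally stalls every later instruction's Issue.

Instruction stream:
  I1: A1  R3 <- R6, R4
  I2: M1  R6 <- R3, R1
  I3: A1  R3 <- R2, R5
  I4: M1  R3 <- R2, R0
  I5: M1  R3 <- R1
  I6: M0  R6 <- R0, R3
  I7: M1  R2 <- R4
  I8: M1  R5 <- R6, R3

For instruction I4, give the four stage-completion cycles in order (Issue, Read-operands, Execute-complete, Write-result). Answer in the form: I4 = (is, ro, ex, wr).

[I1] 1/2/4/5
[I2] 2/6/11/12  (RAW R3: wait I1 write@5)
[I3] 6/7/9/10  (struct: A1 busy until I1 writes@5)
[I4] 13/14/19/20  (struct: M1 busy until I2 writes@12)
[I5] 21/22/27/28  (struct: M1 busy until I4 writes@20)
[I6] 22/29/34/35  (RAW R3: wait I5 write@28)
[I7] 29/30/35/36  (struct: M1 busy until I5 writes@28)
[I8] 37/38/43/44  (struct: M1 busy until I7 writes@36)

I4 = (13, 14, 19, 20)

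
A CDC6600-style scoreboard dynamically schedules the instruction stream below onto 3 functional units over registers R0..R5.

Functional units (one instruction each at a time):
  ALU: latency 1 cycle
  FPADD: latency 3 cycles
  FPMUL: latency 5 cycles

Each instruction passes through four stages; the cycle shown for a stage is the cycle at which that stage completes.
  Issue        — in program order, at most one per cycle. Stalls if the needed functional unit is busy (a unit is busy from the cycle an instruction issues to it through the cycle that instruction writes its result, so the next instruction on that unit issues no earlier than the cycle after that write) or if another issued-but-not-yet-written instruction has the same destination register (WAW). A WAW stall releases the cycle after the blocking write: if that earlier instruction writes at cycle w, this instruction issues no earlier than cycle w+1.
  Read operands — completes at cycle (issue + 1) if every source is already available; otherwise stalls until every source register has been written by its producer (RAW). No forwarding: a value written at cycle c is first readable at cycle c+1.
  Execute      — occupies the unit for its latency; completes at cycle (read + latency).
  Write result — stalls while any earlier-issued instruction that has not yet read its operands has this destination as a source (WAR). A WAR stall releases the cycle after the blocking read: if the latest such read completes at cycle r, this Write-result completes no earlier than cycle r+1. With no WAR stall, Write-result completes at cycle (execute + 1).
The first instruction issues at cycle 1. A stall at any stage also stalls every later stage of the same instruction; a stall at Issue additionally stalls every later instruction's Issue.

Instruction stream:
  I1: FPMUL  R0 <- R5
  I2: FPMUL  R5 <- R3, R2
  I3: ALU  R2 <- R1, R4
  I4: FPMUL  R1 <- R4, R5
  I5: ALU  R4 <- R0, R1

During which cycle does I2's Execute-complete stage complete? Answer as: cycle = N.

[I1] 1/2/7/8
[I2] 9/10/15/16  (struct: FPMUL busy until I1 writes@8)
[I3] 10/11/12/13
[I4] 17/18/23/24  (struct: FPMUL busy until I2 writes@16)
[I5] 18/25/26/27  (RAW R1: wait I4 write@24)

cycle = 15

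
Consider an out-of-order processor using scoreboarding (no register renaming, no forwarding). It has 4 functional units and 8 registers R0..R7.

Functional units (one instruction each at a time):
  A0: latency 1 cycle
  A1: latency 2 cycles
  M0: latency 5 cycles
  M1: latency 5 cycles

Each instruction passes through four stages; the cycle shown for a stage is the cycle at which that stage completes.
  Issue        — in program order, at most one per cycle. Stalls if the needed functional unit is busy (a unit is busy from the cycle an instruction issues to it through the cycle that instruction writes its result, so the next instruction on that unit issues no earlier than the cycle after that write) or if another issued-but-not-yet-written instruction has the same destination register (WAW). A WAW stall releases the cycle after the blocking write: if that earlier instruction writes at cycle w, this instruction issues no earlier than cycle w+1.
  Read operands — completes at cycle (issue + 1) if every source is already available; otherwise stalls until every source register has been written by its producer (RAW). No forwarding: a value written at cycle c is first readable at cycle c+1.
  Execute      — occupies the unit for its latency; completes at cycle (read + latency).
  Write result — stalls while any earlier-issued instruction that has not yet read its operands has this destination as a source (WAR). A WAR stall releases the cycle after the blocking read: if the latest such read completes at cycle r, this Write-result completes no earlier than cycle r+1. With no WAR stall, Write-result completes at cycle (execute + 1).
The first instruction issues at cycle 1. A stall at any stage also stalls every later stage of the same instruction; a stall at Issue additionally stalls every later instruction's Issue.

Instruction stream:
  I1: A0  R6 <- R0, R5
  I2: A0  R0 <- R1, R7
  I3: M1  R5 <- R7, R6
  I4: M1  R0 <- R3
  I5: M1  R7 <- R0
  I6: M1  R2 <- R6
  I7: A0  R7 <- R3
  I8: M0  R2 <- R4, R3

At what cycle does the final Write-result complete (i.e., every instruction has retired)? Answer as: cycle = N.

[1] I1 dispatched to A0
[2] I1 operands ready
[3] I1 complete
[4] R6←I1
[5] I2 dispatched to A0
[6] I2 operands ready, I3 dispatched to M1
[7] I2 complete, I3 operands ready
[8] R0←I2
[12] I3 complete
[13] R5←I3
[14] I4 dispatched to M1
[15] I4 operands ready
[20] I4 complete
[21] R0←I4
[22] I5 dispatched to M1
[23] I5 operands ready
[28] I5 complete
[29] R7←I5
[30] I6 dispatched to M1
[31] I6 operands ready, I7 dispatched to A0
[32] I7 operands ready
[33] I7 complete
[34] R7←I7
[36] I6 complete
[37] R2←I6
[38] I8 dispatched to M0
[39] I8 operands ready
[44] I8 complete
[45] R2←I8

cycle = 45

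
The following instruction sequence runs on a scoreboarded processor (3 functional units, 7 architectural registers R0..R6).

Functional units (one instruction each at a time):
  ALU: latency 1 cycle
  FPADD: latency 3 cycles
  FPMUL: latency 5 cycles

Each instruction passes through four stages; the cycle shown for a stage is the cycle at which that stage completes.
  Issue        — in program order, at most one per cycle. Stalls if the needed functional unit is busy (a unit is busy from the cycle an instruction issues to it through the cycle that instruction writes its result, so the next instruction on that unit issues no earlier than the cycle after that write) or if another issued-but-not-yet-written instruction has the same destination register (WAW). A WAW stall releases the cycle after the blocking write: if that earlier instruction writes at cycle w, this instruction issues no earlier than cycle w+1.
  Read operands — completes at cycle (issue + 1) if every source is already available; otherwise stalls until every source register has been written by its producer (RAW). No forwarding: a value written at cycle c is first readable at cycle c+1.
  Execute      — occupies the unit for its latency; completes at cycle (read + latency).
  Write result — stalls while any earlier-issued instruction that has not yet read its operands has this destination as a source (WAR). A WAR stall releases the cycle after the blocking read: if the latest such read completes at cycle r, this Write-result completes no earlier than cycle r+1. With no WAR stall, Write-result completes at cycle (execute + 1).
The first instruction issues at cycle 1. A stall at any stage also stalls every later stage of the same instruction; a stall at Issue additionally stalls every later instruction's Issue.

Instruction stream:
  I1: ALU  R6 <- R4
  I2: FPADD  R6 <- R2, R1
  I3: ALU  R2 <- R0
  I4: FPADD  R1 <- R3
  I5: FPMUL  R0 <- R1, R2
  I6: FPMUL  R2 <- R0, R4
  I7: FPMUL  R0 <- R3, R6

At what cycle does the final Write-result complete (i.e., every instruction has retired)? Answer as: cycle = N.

cycle = 39

1) issue 1, read 2, done 3, write 4
2) issue 5, read 6, done 9, write 10  <WAW R6: wait I1 write@4>
3) issue 6, read 7, done 8, write 9
4) issue 11, read 12, done 15, write 16  <struct: FPADD busy until I2 writes@10>
5) issue 12, read 17, done 22, write 23  <RAW R1: wait I4 write@16>
6) issue 24, read 25, done 30, write 31  <struct: FPMUL busy until I5 writes@23>
7) issue 32, read 33, done 38, write 39  <struct: FPMUL busy until I6 writes@31>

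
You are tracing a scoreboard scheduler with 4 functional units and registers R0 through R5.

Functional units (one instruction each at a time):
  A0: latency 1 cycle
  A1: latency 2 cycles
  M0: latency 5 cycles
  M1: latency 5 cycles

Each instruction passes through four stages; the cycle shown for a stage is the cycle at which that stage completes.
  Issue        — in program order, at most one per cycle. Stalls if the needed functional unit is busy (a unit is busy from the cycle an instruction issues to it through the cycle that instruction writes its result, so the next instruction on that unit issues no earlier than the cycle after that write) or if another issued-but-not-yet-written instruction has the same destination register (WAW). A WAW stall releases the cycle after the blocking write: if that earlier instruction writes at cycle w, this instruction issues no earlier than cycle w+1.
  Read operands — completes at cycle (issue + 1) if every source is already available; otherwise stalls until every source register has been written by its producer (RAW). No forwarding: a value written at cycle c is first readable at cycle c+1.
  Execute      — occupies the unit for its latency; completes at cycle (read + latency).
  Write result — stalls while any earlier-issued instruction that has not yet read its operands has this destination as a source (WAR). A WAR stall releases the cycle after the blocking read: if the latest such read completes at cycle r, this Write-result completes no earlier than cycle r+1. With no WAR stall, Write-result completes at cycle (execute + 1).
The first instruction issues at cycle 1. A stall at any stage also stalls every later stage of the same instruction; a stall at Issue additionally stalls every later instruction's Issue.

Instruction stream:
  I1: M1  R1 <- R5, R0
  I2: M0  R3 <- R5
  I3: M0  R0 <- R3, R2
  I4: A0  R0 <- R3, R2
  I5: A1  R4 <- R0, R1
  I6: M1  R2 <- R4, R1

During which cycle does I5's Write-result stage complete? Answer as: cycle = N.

cycle = 25

cycle 1: I1 dispatched to M1
cycle 2: I1 operands ready, I2 dispatched to M0
cycle 3: I2 operands ready
cycle 7: I1 complete
cycle 8: R1←I1, I2 complete
cycle 9: R3←I2
cycle 10: I3 dispatched to M0
cycle 11: I3 operands ready
cycle 16: I3 complete
cycle 17: R0←I3
cycle 18: I4 dispatched to A0
cycle 19: I4 operands ready, I5 dispatched to A1
cycle 20: I4 complete, I6 dispatched to M1
cycle 21: R0←I4
cycle 22: I5 operands ready
cycle 24: I5 complete
cycle 25: R4←I5
cycle 26: I6 operands ready
cycle 31: I6 complete
cycle 32: R2←I6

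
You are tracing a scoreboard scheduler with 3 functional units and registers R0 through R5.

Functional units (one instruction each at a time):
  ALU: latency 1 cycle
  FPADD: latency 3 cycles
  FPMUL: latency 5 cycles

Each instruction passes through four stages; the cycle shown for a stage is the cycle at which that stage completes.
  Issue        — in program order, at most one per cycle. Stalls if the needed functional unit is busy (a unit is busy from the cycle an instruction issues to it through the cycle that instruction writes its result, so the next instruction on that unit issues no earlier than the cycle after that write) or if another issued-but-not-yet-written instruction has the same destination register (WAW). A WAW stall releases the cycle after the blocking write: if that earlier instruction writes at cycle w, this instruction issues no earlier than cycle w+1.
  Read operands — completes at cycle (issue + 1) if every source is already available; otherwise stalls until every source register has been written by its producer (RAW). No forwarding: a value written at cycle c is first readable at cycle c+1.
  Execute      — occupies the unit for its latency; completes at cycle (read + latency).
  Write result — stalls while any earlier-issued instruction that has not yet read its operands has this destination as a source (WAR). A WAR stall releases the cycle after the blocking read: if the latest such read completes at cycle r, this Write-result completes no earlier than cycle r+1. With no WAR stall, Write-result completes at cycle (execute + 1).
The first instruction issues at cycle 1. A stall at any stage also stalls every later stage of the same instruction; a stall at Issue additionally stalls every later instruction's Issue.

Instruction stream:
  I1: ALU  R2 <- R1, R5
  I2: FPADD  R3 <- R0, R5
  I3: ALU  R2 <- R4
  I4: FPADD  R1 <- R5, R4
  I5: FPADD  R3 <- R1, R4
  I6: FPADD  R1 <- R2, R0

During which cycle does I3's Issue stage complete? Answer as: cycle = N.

c1: I1→ALU
c2: I1 RO | I2→FPADD
c3: I1 EX | I2 RO
c4: I1 WR R2
c5: I3→ALU
c6: I2 EX | I3 RO
c7: I2 WR R3 | I3 EX
c8: I3 WR R2 | I4→FPADD
c9: I4 RO
c12: I4 EX
c13: I4 WR R1
c14: I5→FPADD
c15: I5 RO
c18: I5 EX
c19: I5 WR R3
c20: I6→FPADD
c21: I6 RO
c24: I6 EX
c25: I6 WR R1

cycle = 5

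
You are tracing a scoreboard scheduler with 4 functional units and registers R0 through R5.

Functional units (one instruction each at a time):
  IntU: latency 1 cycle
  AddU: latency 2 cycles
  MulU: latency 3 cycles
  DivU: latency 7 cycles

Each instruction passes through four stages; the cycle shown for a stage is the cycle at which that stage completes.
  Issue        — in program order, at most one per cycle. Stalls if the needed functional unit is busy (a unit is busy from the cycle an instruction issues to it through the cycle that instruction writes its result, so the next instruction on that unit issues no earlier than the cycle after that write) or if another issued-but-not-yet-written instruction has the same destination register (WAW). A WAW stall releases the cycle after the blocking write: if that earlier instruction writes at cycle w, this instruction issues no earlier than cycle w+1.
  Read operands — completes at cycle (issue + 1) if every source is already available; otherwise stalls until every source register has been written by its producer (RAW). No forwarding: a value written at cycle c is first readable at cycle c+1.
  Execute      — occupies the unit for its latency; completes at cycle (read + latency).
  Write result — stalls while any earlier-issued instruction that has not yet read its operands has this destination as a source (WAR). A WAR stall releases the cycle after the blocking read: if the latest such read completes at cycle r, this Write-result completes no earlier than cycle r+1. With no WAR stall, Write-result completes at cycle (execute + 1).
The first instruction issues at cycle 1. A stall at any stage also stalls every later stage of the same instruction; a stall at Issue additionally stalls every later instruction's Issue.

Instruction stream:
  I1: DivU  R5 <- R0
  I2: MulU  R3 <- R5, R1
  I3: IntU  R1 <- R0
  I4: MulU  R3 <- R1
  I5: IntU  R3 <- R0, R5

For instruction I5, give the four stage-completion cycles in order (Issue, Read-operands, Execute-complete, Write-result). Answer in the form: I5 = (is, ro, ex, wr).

I5 = (22, 23, 24, 25)

I1 -> (1, 2, 9, 10)
I2 -> (2, 11, 14, 15)  // RAW R5: wait I1 write@10
I3 -> (3, 4, 5, 12)  // WAR R1: wait I2 read@11
I4 -> (16, 17, 20, 21)  // struct: MulU busy until I2 writes@15
I5 -> (22, 23, 24, 25)  // WAW R3: wait I4 write@21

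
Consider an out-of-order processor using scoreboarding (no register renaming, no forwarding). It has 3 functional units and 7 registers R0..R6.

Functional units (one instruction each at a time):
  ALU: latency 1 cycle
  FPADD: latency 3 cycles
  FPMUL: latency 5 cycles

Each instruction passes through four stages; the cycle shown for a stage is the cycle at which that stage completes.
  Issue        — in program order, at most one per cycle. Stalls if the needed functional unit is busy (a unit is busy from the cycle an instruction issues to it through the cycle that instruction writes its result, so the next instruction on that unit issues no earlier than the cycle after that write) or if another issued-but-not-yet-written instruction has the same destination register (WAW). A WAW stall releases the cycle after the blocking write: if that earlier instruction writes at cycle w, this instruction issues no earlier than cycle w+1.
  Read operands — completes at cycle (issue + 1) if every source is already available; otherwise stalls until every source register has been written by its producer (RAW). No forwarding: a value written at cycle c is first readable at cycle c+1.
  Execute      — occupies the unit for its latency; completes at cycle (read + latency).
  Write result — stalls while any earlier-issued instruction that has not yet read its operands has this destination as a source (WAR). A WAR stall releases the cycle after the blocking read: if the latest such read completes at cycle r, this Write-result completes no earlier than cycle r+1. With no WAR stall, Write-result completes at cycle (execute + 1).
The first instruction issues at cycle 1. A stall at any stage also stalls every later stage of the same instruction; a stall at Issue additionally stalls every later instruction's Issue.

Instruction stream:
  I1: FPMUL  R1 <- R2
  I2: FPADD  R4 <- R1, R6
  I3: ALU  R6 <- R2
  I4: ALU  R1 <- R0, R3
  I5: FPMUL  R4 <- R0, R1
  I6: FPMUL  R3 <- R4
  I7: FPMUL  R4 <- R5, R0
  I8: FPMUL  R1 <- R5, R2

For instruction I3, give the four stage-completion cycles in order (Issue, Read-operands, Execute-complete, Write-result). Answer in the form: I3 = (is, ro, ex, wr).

c1: I1→FPMUL
c2: I1 RO; I2→FPADD
c3: I3→ALU
c4: I3 RO
c5: I3 EX
c7: I1 EX
c8: I1 WR R1
c9: I2 RO
c10: I3 WR R6
c11: I4→ALU
c12: I2 EX; I4 RO
c13: I2 WR R4; I4 EX
c14: I4 WR R1; I5→FPMUL
c15: I5 RO
c20: I5 EX
c21: I5 WR R4
c22: I6→FPMUL
c23: I6 RO
c28: I6 EX
c29: I6 WR R3
c30: I7→FPMUL
c31: I7 RO
c36: I7 EX
c37: I7 WR R4
c38: I8→FPMUL
c39: I8 RO
c44: I8 EX
c45: I8 WR R1

I3 = (3, 4, 5, 10)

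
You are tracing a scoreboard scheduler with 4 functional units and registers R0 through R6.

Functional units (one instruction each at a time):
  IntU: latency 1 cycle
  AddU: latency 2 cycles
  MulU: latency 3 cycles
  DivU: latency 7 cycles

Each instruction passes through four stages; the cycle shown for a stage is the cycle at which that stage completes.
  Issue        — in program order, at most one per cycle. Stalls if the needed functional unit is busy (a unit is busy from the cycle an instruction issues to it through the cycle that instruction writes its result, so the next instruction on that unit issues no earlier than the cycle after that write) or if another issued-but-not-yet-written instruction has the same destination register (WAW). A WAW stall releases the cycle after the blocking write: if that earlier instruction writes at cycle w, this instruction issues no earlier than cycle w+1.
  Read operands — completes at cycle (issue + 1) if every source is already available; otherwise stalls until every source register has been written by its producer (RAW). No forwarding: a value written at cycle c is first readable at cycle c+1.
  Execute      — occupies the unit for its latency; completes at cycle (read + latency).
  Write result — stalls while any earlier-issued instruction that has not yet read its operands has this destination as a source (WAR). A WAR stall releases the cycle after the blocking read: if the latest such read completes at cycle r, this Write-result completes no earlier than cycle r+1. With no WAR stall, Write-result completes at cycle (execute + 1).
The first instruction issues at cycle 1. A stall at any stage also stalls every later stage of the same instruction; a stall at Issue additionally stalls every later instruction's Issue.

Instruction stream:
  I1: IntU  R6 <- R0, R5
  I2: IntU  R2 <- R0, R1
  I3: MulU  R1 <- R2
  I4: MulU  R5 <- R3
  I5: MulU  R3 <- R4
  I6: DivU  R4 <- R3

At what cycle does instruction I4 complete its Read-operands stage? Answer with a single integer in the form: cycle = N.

cycle = 15

I1  is:1  ro:2  ex:3  wr:4
I2  is:5  ro:6  ex:7  wr:8  — struct: IntU busy until I1 writes@4
I3  is:6  ro:9  ex:12  wr:13  — RAW R2: wait I2 write@8
I4  is:14  ro:15  ex:18  wr:19  — struct: MulU busy until I3 writes@13
I5  is:20  ro:21  ex:24  wr:25  — struct: MulU busy until I4 writes@19
I6  is:21  ro:26  ex:33  wr:34  — RAW R3: wait I5 write@25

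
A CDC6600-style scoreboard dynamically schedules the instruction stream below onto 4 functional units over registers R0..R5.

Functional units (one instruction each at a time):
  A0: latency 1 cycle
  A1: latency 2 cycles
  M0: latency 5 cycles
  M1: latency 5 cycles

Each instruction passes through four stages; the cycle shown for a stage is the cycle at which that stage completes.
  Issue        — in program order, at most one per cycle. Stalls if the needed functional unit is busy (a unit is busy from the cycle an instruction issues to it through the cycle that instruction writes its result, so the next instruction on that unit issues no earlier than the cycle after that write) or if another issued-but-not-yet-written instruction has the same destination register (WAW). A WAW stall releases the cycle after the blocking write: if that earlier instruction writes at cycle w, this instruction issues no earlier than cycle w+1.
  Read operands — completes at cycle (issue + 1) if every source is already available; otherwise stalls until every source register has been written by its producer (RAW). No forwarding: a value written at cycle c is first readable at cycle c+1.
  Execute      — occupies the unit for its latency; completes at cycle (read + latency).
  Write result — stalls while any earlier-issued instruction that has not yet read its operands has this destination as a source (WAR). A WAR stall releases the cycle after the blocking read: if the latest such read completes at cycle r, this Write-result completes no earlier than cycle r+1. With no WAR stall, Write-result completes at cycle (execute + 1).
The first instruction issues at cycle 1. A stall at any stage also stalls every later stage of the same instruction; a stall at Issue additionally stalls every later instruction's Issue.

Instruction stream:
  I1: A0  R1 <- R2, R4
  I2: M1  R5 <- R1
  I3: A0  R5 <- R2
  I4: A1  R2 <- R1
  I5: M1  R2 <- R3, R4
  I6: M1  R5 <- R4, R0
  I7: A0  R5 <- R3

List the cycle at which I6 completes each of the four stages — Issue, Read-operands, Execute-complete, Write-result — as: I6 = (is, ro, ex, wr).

cycle 1: issue I1 (A0)
cycle 2: I1 read-ops | issue I2 (M1)
cycle 3: I1 finished on A0
cycle 4: I1→R1
cycle 5: I2 read-ops
cycle 10: I2 finished on M1
cycle 11: I2→R5
cycle 12: issue I3 (A0)
cycle 13: I3 read-ops | issue I4 (A1)
cycle 14: I3 finished on A0 | I4 read-ops
cycle 15: I3→R5
cycle 16: I4 finished on A1
cycle 17: I4→R2
cycle 18: issue I5 (M1)
cycle 19: I5 read-ops
cycle 24: I5 finished on M1
cycle 25: I5→R2
cycle 26: issue I6 (M1)
cycle 27: I6 read-ops
cycle 32: I6 finished on M1
cycle 33: I6→R5
cycle 34: issue I7 (A0)
cycle 35: I7 read-ops
cycle 36: I7 finished on A0
cycle 37: I7→R5

I6 = (26, 27, 32, 33)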